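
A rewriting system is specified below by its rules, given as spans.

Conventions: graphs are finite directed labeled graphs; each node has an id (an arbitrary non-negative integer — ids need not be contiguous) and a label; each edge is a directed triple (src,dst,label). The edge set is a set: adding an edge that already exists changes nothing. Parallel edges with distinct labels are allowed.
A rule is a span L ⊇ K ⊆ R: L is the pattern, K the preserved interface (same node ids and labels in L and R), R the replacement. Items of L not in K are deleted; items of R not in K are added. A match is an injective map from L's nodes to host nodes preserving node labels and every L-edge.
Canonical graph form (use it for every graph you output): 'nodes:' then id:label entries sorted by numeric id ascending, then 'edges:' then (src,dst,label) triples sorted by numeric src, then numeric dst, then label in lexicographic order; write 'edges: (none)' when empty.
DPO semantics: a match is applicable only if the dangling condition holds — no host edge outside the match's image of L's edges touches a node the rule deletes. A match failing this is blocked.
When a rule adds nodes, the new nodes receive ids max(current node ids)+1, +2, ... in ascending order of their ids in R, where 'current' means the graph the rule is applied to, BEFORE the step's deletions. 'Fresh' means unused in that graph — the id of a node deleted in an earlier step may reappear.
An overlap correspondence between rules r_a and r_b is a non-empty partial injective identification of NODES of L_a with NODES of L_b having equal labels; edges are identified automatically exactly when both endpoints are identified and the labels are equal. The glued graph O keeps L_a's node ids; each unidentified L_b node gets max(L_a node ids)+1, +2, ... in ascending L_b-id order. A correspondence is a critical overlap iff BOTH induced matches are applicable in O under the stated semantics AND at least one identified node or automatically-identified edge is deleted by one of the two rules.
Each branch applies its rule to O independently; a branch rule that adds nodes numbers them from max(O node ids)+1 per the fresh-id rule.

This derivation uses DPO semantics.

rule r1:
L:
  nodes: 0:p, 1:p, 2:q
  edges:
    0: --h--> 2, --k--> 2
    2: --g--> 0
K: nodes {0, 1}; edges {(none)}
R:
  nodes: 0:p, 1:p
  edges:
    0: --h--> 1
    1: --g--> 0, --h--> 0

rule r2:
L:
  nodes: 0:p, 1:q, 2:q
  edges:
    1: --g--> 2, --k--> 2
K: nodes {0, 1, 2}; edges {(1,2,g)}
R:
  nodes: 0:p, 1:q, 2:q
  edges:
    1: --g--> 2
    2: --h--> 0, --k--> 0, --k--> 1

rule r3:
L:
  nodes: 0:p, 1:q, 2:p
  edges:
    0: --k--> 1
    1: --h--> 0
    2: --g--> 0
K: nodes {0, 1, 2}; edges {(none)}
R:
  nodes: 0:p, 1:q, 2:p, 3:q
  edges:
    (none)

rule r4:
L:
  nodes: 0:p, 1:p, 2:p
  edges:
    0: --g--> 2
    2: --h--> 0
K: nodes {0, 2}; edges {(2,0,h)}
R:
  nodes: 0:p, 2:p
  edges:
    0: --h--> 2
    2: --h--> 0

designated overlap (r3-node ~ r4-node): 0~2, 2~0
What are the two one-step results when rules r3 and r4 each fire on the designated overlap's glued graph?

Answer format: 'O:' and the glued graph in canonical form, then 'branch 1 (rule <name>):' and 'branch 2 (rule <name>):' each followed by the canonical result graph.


O:
nodes: 0:p, 1:q, 2:p, 3:p
edges: (0,1,k); (0,2,h); (1,0,h); (2,0,g)
branch 1 (rule r3):
nodes: 0:p, 1:q, 2:p, 3:p, 4:q
edges: (0,2,h)
branch 2 (rule r4):
nodes: 0:p, 1:q, 2:p
edges: (0,1,k); (0,2,h); (1,0,h); (2,0,h)


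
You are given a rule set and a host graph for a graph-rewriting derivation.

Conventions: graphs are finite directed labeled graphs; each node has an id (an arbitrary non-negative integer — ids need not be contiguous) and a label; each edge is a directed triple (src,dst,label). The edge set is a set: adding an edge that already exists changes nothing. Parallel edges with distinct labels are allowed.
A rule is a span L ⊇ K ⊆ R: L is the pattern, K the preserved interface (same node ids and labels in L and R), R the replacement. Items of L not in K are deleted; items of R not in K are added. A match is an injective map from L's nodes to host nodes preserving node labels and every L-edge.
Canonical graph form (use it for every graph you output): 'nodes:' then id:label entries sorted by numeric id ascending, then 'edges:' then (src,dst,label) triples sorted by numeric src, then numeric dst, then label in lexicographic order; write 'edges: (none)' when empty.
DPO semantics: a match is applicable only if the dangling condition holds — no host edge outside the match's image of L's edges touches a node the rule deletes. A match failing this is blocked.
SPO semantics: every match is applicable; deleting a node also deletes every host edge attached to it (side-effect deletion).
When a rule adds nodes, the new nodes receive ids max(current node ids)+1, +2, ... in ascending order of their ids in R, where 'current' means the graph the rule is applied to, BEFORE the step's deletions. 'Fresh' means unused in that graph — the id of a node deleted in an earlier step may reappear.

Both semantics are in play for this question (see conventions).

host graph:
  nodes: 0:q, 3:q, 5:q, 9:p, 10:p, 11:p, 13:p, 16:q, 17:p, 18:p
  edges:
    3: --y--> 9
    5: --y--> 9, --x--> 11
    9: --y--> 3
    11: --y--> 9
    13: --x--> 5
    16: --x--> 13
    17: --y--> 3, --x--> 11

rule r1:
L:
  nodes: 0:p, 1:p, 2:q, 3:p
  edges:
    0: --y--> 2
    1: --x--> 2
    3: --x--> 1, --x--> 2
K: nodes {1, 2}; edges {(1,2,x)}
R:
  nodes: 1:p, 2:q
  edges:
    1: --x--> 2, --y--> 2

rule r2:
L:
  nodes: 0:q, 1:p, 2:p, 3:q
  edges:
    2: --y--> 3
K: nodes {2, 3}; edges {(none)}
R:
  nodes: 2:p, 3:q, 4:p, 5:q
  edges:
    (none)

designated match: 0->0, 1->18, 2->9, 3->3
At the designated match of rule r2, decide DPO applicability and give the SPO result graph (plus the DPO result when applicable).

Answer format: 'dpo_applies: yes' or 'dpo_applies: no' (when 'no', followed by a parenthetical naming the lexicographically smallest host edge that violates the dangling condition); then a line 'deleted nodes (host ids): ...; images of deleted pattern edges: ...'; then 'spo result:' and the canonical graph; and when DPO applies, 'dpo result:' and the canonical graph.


dpo_applies: yes
deleted nodes (host ids): 0, 18; images of deleted pattern edges: (9,3,y)
spo result:
nodes: 3:q, 5:q, 9:p, 10:p, 11:p, 13:p, 16:q, 17:p, 19:p, 20:q
edges: (3,9,y); (5,9,y); (5,11,x); (11,9,y); (13,5,x); (16,13,x); (17,3,y); (17,11,x)
dpo result:
nodes: 3:q, 5:q, 9:p, 10:p, 11:p, 13:p, 16:q, 17:p, 19:p, 20:q
edges: (3,9,y); (5,9,y); (5,11,x); (11,9,y); (13,5,x); (16,13,x); (17,3,y); (17,11,x)


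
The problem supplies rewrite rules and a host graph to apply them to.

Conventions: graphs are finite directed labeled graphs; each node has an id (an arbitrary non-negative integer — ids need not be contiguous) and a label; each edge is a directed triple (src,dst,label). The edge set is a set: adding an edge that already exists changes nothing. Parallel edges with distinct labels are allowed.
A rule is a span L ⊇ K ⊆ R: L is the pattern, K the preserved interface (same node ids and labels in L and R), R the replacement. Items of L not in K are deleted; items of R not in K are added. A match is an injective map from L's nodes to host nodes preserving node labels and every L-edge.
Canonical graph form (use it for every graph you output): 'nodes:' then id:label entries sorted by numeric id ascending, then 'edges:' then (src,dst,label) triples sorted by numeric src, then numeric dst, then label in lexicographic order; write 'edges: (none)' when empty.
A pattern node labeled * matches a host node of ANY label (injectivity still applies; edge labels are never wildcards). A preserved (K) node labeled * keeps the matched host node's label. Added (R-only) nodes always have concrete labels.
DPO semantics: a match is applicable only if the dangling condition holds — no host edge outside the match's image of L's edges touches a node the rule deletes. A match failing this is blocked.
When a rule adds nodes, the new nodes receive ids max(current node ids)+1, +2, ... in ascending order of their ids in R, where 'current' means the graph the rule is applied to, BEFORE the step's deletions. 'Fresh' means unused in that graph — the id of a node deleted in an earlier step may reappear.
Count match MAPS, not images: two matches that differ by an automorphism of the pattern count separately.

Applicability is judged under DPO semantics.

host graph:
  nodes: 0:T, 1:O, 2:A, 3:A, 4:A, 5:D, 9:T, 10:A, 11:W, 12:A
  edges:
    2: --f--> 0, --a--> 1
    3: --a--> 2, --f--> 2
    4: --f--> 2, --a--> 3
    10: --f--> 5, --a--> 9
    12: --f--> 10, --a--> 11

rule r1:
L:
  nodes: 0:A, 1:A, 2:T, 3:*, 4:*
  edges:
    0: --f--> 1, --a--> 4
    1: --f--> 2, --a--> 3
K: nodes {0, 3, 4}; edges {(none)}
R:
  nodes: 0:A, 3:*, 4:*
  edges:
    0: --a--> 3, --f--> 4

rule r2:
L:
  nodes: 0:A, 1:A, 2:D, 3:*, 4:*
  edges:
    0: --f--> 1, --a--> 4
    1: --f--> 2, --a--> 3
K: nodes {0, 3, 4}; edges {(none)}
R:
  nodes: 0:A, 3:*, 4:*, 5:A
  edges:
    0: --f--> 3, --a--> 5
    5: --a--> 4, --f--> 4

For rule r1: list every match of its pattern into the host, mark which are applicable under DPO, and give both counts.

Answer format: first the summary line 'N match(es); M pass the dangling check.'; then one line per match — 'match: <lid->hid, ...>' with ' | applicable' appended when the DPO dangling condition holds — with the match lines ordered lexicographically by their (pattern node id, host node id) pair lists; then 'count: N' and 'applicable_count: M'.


1 match(es); 0 pass the dangling check.
match: 0->4, 1->2, 2->0, 3->1, 4->3
count: 1
applicable_count: 0


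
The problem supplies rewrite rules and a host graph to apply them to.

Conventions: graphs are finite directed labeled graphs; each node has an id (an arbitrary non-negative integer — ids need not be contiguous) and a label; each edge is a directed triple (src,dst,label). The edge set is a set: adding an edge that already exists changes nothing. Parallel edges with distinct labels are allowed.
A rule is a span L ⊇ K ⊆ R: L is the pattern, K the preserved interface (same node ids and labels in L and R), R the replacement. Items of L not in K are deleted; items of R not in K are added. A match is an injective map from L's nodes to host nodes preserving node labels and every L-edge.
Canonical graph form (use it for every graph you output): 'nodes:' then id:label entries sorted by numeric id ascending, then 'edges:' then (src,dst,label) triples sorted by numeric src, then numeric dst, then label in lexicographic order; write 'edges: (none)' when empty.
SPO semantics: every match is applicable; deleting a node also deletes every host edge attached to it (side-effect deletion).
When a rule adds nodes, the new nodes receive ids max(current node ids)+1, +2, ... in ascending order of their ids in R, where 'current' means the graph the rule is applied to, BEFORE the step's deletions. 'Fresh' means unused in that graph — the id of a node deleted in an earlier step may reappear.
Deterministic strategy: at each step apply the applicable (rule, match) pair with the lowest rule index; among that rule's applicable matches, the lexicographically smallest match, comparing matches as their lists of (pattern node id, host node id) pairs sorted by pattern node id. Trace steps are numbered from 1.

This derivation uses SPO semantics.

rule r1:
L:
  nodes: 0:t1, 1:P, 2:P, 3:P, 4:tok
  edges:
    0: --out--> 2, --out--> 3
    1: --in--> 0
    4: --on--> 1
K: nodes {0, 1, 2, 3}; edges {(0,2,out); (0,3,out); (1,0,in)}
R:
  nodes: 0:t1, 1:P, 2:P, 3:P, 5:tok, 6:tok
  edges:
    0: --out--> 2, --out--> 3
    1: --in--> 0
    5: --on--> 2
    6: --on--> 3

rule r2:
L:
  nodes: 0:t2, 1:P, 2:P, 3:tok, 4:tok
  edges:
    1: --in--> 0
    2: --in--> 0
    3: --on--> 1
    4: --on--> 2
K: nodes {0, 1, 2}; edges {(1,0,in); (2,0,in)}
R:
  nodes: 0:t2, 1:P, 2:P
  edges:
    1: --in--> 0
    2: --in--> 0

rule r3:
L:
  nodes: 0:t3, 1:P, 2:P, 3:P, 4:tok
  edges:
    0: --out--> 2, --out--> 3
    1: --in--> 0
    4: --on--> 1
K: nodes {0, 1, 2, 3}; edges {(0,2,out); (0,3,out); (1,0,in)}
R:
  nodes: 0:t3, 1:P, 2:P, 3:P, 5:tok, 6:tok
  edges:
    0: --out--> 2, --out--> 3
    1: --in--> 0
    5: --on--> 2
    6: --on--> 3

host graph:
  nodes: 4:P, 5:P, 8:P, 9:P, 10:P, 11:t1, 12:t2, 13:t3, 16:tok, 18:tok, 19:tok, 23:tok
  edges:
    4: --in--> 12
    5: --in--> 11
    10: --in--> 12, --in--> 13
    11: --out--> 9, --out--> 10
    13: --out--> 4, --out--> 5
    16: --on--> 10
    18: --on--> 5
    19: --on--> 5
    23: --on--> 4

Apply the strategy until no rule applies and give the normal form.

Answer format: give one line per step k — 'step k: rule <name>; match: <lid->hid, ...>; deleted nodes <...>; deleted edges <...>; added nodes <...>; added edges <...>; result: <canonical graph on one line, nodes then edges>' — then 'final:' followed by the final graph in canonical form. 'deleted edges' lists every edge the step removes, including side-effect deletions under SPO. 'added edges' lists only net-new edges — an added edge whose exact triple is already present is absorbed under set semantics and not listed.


step 1: rule r1; match: 0->11, 1->5, 2->9, 3->10, 4->18; deleted nodes 18; deleted edges (18,5,on); added nodes 24, 25; added edges (24,9,on); (25,10,on); result: nodes: 4:P, 5:P, 8:P, 9:P, 10:P, 11:t1, 12:t2, 13:t3, 16:tok, 19:tok, 23:tok, 24:tok, 25:tok edges: (4,12,in); (5,11,in); (10,12,in); (10,13,in); (11,9,out); (11,10,out); (13,4,out); (13,5,out); (16,10,on); (19,5,on); (23,4,on); (24,9,on); (25,10,on)
step 2: rule r1; match: 0->11, 1->5, 2->9, 3->10, 4->19; deleted nodes 19; deleted edges (19,5,on); added nodes 26, 27; added edges (26,9,on); (27,10,on); result: nodes: 4:P, 5:P, 8:P, 9:P, 10:P, 11:t1, 12:t2, 13:t3, 16:tok, 23:tok, 24:tok, 25:tok, 26:tok, 27:tok edges: (4,12,in); (5,11,in); (10,12,in); (10,13,in); (11,9,out); (11,10,out); (13,4,out); (13,5,out); (16,10,on); (23,4,on); (24,9,on); (25,10,on); (26,9,on); (27,10,on)
step 3: rule r2; match: 0->12, 1->4, 2->10, 3->23, 4->16; deleted nodes 16, 23; deleted edges (16,10,on); (23,4,on); added nodes (none); added edges (none); result: nodes: 4:P, 5:P, 8:P, 9:P, 10:P, 11:t1, 12:t2, 13:t3, 24:tok, 25:tok, 26:tok, 27:tok edges: (4,12,in); (5,11,in); (10,12,in); (10,13,in); (11,9,out); (11,10,out); (13,4,out); (13,5,out); (24,9,on); (25,10,on); (26,9,on); (27,10,on)
step 4: rule r3; match: 0->13, 1->10, 2->4, 3->5, 4->25; deleted nodes 25; deleted edges (25,10,on); added nodes 28, 29; added edges (28,4,on); (29,5,on); result: nodes: 4:P, 5:P, 8:P, 9:P, 10:P, 11:t1, 12:t2, 13:t3, 24:tok, 26:tok, 27:tok, 28:tok, 29:tok edges: (4,12,in); (5,11,in); (10,12,in); (10,13,in); (11,9,out); (11,10,out); (13,4,out); (13,5,out); (24,9,on); (26,9,on); (27,10,on); (28,4,on); (29,5,on)
step 5: rule r1; match: 0->11, 1->5, 2->9, 3->10, 4->29; deleted nodes 29; deleted edges (29,5,on); added nodes 30, 31; added edges (30,9,on); (31,10,on); result: nodes: 4:P, 5:P, 8:P, 9:P, 10:P, 11:t1, 12:t2, 13:t3, 24:tok, 26:tok, 27:tok, 28:tok, 30:tok, 31:tok edges: (4,12,in); (5,11,in); (10,12,in); (10,13,in); (11,9,out); (11,10,out); (13,4,out); (13,5,out); (24,9,on); (26,9,on); (27,10,on); (28,4,on); (30,9,on); (31,10,on)
step 6: rule r2; match: 0->12, 1->4, 2->10, 3->28, 4->27; deleted nodes 27, 28; deleted edges (27,10,on); (28,4,on); added nodes (none); added edges (none); result: nodes: 4:P, 5:P, 8:P, 9:P, 10:P, 11:t1, 12:t2, 13:t3, 24:tok, 26:tok, 30:tok, 31:tok edges: (4,12,in); (5,11,in); (10,12,in); (10,13,in); (11,9,out); (11,10,out); (13,4,out); (13,5,out); (24,9,on); (26,9,on); (30,9,on); (31,10,on)
step 7: rule r3; match: 0->13, 1->10, 2->4, 3->5, 4->31; deleted nodes 31; deleted edges (31,10,on); added nodes 32, 33; added edges (32,4,on); (33,5,on); result: nodes: 4:P, 5:P, 8:P, 9:P, 10:P, 11:t1, 12:t2, 13:t3, 24:tok, 26:tok, 30:tok, 32:tok, 33:tok edges: (4,12,in); (5,11,in); (10,12,in); (10,13,in); (11,9,out); (11,10,out); (13,4,out); (13,5,out); (24,9,on); (26,9,on); (30,9,on); (32,4,on); (33,5,on)
step 8: rule r1; match: 0->11, 1->5, 2->9, 3->10, 4->33; deleted nodes 33; deleted edges (33,5,on); added nodes 34, 35; added edges (34,9,on); (35,10,on); result: nodes: 4:P, 5:P, 8:P, 9:P, 10:P, 11:t1, 12:t2, 13:t3, 24:tok, 26:tok, 30:tok, 32:tok, 34:tok, 35:tok edges: (4,12,in); (5,11,in); (10,12,in); (10,13,in); (11,9,out); (11,10,out); (13,4,out); (13,5,out); (24,9,on); (26,9,on); (30,9,on); (32,4,on); (34,9,on); (35,10,on)
step 9: rule r2; match: 0->12, 1->4, 2->10, 3->32, 4->35; deleted nodes 32, 35; deleted edges (32,4,on); (35,10,on); added nodes (none); added edges (none); result: nodes: 4:P, 5:P, 8:P, 9:P, 10:P, 11:t1, 12:t2, 13:t3, 24:tok, 26:tok, 30:tok, 34:tok edges: (4,12,in); (5,11,in); (10,12,in); (10,13,in); (11,9,out); (11,10,out); (13,4,out); (13,5,out); (24,9,on); (26,9,on); (30,9,on); (34,9,on)
final:
nodes: 4:P, 5:P, 8:P, 9:P, 10:P, 11:t1, 12:t2, 13:t3, 24:tok, 26:tok, 30:tok, 34:tok
edges: (4,12,in); (5,11,in); (10,12,in); (10,13,in); (11,9,out); (11,10,out); (13,4,out); (13,5,out); (24,9,on); (26,9,on); (30,9,on); (34,9,on)


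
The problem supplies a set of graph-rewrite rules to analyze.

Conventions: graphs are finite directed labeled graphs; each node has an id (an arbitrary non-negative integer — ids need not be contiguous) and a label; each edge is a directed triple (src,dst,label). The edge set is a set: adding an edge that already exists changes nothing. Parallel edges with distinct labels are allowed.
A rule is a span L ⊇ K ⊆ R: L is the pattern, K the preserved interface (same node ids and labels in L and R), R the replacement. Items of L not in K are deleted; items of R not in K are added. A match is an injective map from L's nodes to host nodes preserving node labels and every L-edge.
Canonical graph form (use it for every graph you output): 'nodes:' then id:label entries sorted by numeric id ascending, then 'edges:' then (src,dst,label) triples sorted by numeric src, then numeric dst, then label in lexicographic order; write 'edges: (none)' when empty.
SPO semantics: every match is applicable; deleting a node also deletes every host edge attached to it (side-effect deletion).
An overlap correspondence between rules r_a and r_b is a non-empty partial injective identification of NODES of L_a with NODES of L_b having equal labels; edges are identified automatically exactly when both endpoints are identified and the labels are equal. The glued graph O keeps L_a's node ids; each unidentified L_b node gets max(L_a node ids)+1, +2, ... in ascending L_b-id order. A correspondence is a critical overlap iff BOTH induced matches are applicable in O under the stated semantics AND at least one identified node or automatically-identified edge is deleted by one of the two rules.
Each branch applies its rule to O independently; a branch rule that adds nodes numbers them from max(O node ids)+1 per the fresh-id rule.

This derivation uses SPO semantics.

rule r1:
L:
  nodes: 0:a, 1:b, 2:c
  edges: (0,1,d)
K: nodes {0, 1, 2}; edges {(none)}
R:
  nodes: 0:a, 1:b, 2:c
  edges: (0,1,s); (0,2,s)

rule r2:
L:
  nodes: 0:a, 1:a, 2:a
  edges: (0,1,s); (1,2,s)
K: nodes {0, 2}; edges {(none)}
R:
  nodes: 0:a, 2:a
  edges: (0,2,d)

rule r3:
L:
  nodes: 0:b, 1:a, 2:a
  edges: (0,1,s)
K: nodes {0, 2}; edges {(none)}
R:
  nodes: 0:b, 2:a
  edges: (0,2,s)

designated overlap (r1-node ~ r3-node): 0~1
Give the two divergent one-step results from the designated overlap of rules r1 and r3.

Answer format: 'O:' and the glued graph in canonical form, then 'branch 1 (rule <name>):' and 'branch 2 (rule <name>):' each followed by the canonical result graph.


O:
nodes: 0:a, 1:b, 2:c, 3:b, 4:a
edges: (0,1,d); (3,0,s)
branch 1 (rule r1):
nodes: 0:a, 1:b, 2:c, 3:b, 4:a
edges: (0,1,s); (0,2,s); (3,0,s)
branch 2 (rule r3):
nodes: 1:b, 2:c, 3:b, 4:a
edges: (3,4,s)


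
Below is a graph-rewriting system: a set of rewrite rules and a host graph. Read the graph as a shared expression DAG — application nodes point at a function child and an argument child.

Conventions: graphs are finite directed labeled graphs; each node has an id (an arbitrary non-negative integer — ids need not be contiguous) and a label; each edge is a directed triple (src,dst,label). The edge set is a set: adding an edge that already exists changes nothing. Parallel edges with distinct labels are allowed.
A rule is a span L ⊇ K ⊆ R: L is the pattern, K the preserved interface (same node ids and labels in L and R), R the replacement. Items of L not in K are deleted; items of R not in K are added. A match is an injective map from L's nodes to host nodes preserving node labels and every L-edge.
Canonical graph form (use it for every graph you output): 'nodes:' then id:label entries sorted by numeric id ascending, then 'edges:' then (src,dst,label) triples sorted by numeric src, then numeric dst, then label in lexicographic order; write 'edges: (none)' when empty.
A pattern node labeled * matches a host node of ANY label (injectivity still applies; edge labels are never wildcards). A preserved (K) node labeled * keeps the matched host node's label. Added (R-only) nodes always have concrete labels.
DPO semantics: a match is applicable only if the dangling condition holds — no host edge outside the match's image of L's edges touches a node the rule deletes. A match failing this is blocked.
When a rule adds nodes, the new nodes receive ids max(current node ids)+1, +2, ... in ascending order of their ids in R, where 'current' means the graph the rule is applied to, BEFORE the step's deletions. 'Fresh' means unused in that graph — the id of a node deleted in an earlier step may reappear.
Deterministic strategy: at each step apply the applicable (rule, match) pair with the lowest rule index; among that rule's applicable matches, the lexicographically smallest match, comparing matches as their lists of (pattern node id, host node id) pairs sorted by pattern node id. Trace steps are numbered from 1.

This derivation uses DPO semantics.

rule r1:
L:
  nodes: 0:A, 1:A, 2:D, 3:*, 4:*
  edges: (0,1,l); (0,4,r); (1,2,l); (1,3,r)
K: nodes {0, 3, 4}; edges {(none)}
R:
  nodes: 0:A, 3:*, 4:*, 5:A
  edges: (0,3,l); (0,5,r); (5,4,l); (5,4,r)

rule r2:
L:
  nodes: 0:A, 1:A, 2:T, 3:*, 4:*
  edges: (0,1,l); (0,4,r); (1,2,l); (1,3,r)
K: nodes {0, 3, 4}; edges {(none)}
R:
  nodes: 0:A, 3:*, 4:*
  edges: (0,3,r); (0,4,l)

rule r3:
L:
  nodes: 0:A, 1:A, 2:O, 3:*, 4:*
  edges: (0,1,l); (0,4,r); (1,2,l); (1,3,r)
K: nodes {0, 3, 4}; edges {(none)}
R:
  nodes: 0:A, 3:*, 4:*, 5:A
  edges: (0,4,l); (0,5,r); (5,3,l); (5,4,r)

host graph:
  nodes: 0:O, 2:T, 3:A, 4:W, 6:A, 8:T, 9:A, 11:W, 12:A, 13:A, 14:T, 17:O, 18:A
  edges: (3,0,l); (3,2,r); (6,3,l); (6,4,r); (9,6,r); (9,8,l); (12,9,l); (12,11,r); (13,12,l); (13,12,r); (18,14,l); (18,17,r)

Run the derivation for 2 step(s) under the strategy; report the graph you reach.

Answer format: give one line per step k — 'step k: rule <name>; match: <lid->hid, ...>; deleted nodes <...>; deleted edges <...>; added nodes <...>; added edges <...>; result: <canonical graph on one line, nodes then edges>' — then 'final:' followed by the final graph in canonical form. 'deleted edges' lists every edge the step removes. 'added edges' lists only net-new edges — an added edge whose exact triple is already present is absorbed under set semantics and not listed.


step 1: rule r2; match: 0->12, 1->9, 2->8, 3->6, 4->11; deleted nodes 8, 9; deleted edges (9,6,r); (9,8,l); (12,9,l); (12,11,r); added nodes (none); added edges (12,6,r); (12,11,l); result: nodes: 0:O, 2:T, 3:A, 4:W, 6:A, 11:W, 12:A, 13:A, 14:T, 17:O, 18:A edges: (3,0,l); (3,2,r); (6,3,l); (6,4,r); (12,6,r); (12,11,l); (13,12,l); (13,12,r); (18,14,l); (18,17,r)
step 2: rule r3; match: 0->6, 1->3, 2->0, 3->2, 4->4; deleted nodes 0, 3; deleted edges (3,0,l); (3,2,r); (6,3,l); (6,4,r); added nodes 19; added edges (6,4,l); (6,19,r); (19,2,l); (19,4,r); result: nodes: 2:T, 4:W, 6:A, 11:W, 12:A, 13:A, 14:T, 17:O, 18:A, 19:A edges: (6,4,l); (6,19,r); (12,6,r); (12,11,l); (13,12,l); (13,12,r); (18,14,l); (18,17,r); (19,2,l); (19,4,r)
final:
nodes: 2:T, 4:W, 6:A, 11:W, 12:A, 13:A, 14:T, 17:O, 18:A, 19:A
edges: (6,4,l); (6,19,r); (12,6,r); (12,11,l); (13,12,l); (13,12,r); (18,14,l); (18,17,r); (19,2,l); (19,4,r)


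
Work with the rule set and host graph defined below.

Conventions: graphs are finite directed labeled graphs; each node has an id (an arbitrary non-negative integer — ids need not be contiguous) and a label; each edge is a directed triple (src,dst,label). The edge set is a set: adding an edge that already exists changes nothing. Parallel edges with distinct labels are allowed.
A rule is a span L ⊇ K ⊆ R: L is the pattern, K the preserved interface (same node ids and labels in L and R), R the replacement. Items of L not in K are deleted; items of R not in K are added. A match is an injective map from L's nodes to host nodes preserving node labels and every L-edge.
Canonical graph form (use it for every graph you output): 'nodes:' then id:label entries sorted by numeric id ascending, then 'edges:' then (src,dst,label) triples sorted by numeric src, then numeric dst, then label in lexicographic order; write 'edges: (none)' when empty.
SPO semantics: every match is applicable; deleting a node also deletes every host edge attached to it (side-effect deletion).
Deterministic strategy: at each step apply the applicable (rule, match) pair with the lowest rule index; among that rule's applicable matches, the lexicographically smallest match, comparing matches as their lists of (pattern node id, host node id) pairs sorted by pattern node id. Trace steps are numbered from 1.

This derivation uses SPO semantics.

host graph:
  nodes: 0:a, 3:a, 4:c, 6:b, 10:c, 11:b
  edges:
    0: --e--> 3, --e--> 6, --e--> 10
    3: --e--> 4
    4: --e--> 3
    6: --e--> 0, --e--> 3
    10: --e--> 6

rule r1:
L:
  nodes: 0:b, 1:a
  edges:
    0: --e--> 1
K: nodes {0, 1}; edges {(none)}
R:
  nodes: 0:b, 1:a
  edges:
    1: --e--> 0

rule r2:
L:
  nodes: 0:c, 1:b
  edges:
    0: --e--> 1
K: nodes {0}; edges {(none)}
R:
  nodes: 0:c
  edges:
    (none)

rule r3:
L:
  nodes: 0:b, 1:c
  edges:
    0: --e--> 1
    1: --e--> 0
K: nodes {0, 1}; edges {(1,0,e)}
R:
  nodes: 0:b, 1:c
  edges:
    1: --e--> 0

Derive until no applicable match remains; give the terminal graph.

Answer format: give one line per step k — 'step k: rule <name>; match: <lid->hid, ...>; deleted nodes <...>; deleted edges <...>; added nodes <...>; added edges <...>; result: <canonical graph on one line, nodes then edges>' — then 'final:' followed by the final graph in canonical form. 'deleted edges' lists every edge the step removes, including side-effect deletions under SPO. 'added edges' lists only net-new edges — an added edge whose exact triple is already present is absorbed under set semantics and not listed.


step 1: rule r1; match: 0->6, 1->0; deleted nodes (none); deleted edges (6,0,e); added nodes (none); added edges (none); result: nodes: 0:a, 3:a, 4:c, 6:b, 10:c, 11:b edges: (0,3,e); (0,6,e); (0,10,e); (3,4,e); (4,3,e); (6,3,e); (10,6,e)
step 2: rule r1; match: 0->6, 1->3; deleted nodes (none); deleted edges (6,3,e); added nodes (none); added edges (3,6,e); result: nodes: 0:a, 3:a, 4:c, 6:b, 10:c, 11:b edges: (0,3,e); (0,6,e); (0,10,e); (3,4,e); (3,6,e); (4,3,e); (10,6,e)
step 3: rule r2; match: 0->10, 1->6; deleted nodes 6; deleted edges (0,6,e); (3,6,e); (10,6,e); added nodes (none); added edges (none); result: nodes: 0:a, 3:a, 4:c, 10:c, 11:b edges: (0,3,e); (0,10,e); (3,4,e); (4,3,e)
final:
nodes: 0:a, 3:a, 4:c, 10:c, 11:b
edges: (0,3,e); (0,10,e); (3,4,e); (4,3,e)


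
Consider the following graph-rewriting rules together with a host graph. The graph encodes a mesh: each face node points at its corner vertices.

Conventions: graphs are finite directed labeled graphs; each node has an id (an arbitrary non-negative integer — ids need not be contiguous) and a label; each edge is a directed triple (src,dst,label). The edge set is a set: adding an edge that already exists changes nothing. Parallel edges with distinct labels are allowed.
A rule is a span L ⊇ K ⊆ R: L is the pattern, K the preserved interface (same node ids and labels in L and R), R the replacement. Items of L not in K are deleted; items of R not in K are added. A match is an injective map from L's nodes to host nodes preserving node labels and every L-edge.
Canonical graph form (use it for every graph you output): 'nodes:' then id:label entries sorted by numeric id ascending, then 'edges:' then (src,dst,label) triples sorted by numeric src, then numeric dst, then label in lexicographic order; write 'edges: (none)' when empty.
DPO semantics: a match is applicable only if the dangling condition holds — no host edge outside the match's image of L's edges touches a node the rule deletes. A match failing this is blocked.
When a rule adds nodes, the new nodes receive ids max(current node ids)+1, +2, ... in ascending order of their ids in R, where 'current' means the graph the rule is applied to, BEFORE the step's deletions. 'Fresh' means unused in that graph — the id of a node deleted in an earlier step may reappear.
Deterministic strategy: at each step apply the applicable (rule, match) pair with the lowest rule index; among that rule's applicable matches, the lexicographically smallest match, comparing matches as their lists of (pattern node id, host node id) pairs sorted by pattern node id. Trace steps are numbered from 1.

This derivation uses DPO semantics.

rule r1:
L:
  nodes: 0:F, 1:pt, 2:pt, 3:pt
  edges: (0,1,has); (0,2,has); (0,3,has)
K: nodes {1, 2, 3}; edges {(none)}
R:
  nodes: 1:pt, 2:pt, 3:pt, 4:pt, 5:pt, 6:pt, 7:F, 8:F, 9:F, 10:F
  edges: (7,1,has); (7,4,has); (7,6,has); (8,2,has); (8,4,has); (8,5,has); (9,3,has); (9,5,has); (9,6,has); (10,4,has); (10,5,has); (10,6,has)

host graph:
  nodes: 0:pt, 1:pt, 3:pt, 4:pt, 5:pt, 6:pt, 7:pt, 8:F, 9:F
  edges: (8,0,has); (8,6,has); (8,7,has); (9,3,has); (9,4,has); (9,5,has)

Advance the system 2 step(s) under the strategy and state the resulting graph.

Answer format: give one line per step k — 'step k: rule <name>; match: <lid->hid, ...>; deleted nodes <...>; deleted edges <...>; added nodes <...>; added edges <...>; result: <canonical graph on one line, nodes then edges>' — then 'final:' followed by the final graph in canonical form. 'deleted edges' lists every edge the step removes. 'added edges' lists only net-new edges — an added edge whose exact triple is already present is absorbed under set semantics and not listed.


step 1: rule r1; match: 0->8, 1->0, 2->6, 3->7; deleted nodes 8; deleted edges (8,0,has); (8,6,has); (8,7,has); added nodes 10, 11, 12, 13, 14, 15, 16; added edges (13,0,has); (13,10,has); (13,12,has); (14,6,has); (14,10,has); (14,11,has); (15,7,has); (15,11,has); (15,12,has); (16,10,has); (16,11,has); (16,12,has); result: nodes: 0:pt, 1:pt, 3:pt, 4:pt, 5:pt, 6:pt, 7:pt, 9:F, 10:pt, 11:pt, 12:pt, 13:F, 14:F, 15:F, 16:F edges: (9,3,has); (9,4,has); (9,5,has); (13,0,has); (13,10,has); (13,12,has); (14,6,has); (14,10,has); (14,11,has); (15,7,has); (15,11,has); (15,12,has); (16,10,has); (16,11,has); (16,12,has)
step 2: rule r1; match: 0->9, 1->3, 2->4, 3->5; deleted nodes 9; deleted edges (9,3,has); (9,4,has); (9,5,has); added nodes 17, 18, 19, 20, 21, 22, 23; added edges (20,3,has); (20,17,has); (20,19,has); (21,4,has); (21,17,has); (21,18,has); (22,5,has); (22,18,has); (22,19,has); (23,17,has); (23,18,has); (23,19,has); result: nodes: 0:pt, 1:pt, 3:pt, 4:pt, 5:pt, 6:pt, 7:pt, 10:pt, 11:pt, 12:pt, 13:F, 14:F, 15:F, 16:F, 17:pt, 18:pt, 19:pt, 20:F, 21:F, 22:F, 23:F edges: (13,0,has); (13,10,has); (13,12,has); (14,6,has); (14,10,has); (14,11,has); (15,7,has); (15,11,has); (15,12,has); (16,10,has); (16,11,has); (16,12,has); (20,3,has); (20,17,has); (20,19,has); (21,4,has); (21,17,has); (21,18,has); (22,5,has); (22,18,has); (22,19,has); (23,17,has); (23,18,has); (23,19,has)
final:
nodes: 0:pt, 1:pt, 3:pt, 4:pt, 5:pt, 6:pt, 7:pt, 10:pt, 11:pt, 12:pt, 13:F, 14:F, 15:F, 16:F, 17:pt, 18:pt, 19:pt, 20:F, 21:F, 22:F, 23:F
edges: (13,0,has); (13,10,has); (13,12,has); (14,6,has); (14,10,has); (14,11,has); (15,7,has); (15,11,has); (15,12,has); (16,10,has); (16,11,has); (16,12,has); (20,3,has); (20,17,has); (20,19,has); (21,4,has); (21,17,has); (21,18,has); (22,5,has); (22,18,has); (22,19,has); (23,17,has); (23,18,has); (23,19,has)


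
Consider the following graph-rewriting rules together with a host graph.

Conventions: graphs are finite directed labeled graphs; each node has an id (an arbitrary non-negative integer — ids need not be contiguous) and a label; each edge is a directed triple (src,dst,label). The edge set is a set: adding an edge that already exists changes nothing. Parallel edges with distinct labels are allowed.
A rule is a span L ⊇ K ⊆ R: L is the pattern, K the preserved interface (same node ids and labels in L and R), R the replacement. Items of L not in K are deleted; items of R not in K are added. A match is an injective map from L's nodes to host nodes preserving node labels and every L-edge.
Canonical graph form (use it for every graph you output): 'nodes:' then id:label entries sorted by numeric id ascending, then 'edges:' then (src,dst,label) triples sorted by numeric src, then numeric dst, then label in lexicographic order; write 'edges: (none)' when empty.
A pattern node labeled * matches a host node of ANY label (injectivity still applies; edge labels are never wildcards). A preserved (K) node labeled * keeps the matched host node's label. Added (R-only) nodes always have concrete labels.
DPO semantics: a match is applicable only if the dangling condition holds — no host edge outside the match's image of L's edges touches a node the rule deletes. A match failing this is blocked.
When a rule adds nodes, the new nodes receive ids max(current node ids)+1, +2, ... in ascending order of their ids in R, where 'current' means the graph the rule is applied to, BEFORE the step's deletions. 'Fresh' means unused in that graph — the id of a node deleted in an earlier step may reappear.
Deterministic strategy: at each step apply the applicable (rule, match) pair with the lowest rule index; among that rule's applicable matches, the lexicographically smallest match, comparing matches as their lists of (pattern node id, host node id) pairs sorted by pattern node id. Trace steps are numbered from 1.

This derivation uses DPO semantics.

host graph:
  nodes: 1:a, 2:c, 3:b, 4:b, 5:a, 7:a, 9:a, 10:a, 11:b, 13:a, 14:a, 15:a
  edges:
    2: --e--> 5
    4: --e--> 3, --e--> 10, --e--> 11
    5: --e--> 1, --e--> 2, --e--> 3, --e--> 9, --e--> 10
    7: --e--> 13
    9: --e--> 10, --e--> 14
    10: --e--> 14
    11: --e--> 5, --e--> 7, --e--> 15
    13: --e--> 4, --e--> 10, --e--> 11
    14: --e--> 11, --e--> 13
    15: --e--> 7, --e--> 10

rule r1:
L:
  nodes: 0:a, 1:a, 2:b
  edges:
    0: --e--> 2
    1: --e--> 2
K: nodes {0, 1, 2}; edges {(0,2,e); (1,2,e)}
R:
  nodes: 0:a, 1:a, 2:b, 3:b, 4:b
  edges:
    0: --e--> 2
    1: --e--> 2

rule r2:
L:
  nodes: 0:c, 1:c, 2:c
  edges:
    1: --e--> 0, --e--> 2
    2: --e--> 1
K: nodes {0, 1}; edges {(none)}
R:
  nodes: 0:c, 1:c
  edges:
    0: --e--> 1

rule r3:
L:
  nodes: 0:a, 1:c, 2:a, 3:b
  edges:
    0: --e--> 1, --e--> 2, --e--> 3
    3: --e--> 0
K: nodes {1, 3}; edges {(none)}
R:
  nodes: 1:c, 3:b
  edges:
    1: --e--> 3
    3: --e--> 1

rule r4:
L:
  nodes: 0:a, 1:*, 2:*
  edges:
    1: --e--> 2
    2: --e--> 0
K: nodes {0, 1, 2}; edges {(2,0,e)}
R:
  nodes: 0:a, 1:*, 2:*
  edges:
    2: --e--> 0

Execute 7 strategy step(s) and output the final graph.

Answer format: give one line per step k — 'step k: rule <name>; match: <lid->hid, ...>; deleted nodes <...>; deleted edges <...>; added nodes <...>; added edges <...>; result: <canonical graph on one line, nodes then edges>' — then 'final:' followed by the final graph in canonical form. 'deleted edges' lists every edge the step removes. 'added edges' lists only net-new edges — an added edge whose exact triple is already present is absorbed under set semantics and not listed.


step 1: rule r1; match: 0->13, 1->14, 2->11; deleted nodes (none); deleted edges (none); added nodes 16, 17; added edges (none); result: nodes: 1:a, 2:c, 3:b, 4:b, 5:a, 7:a, 9:a, 10:a, 11:b, 13:a, 14:a, 15:a, 16:b, 17:b edges: (2,5,e); (4,3,e); (4,10,e); (4,11,e); (5,1,e); (5,2,e); (5,3,e); (5,9,e); (5,10,e); (7,13,e); (9,10,e); (9,14,e); (10,14,e); (11,5,e); (11,7,e); (11,15,e); (13,4,e); (13,10,e); (13,11,e); (14,11,e); (14,13,e); (15,7,e); (15,10,e)
step 2: rule r1; match: 0->13, 1->14, 2->11; deleted nodes (none); deleted edges (none); added nodes 18, 19; added edges (none); result: nodes: 1:a, 2:c, 3:b, 4:b, 5:a, 7:a, 9:a, 10:a, 11:b, 13:a, 14:a, 15:a, 16:b, 17:b, 18:b, 19:b edges: (2,5,e); (4,3,e); (4,10,e); (4,11,e); (5,1,e); (5,2,e); (5,3,e); (5,9,e); (5,10,e); (7,13,e); (9,10,e); (9,14,e); (10,14,e); (11,5,e); (11,7,e); (11,15,e); (13,4,e); (13,10,e); (13,11,e); (14,11,e); (14,13,e); (15,7,e); (15,10,e)
step 3: rule r1; match: 0->13, 1->14, 2->11; deleted nodes (none); deleted edges (none); added nodes 20, 21; added edges (none); result: nodes: 1:a, 2:c, 3:b, 4:b, 5:a, 7:a, 9:a, 10:a, 11:b, 13:a, 14:a, 15:a, 16:b, 17:b, 18:b, 19:b, 20:b, 21:b edges: (2,5,e); (4,3,e); (4,10,e); (4,11,e); (5,1,e); (5,2,e); (5,3,e); (5,9,e); (5,10,e); (7,13,e); (9,10,e); (9,14,e); (10,14,e); (11,5,e); (11,7,e); (11,15,e); (13,4,e); (13,10,e); (13,11,e); (14,11,e); (14,13,e); (15,7,e); (15,10,e)
step 4: rule r1; match: 0->13, 1->14, 2->11; deleted nodes (none); deleted edges (none); added nodes 22, 23; added edges (none); result: nodes: 1:a, 2:c, 3:b, 4:b, 5:a, 7:a, 9:a, 10:a, 11:b, 13:a, 14:a, 15:a, 16:b, 17:b, 18:b, 19:b, 20:b, 21:b, 22:b, 23:b edges: (2,5,e); (4,3,e); (4,10,e); (4,11,e); (5,1,e); (5,2,e); (5,3,e); (5,9,e); (5,10,e); (7,13,e); (9,10,e); (9,14,e); (10,14,e); (11,5,e); (11,7,e); (11,15,e); (13,4,e); (13,10,e); (13,11,e); (14,11,e); (14,13,e); (15,7,e); (15,10,e)
step 5: rule r1; match: 0->13, 1->14, 2->11; deleted nodes (none); deleted edges (none); added nodes 24, 25; added edges (none); result: nodes: 1:a, 2:c, 3:b, 4:b, 5:a, 7:a, 9:a, 10:a, 11:b, 13:a, 14:a, 15:a, 16:b, 17:b, 18:b, 19:b, 20:b, 21:b, 22:b, 23:b, 24:b, 25:b edges: (2,5,e); (4,3,e); (4,10,e); (4,11,e); (5,1,e); (5,2,e); (5,3,e); (5,9,e); (5,10,e); (7,13,e); (9,10,e); (9,14,e); (10,14,e); (11,5,e); (11,7,e); (11,15,e); (13,4,e); (13,10,e); (13,11,e); (14,11,e); (14,13,e); (15,7,e); (15,10,e)
step 6: rule r1; match: 0->13, 1->14, 2->11; deleted nodes (none); deleted edges (none); added nodes 26, 27; added edges (none); result: nodes: 1:a, 2:c, 3:b, 4:b, 5:a, 7:a, 9:a, 10:a, 11:b, 13:a, 14:a, 15:a, 16:b, 17:b, 18:b, 19:b, 20:b, 21:b, 22:b, 23:b, 24:b, 25:b, 26:b, 27:b edges: (2,5,e); (4,3,e); (4,10,e); (4,11,e); (5,1,e); (5,2,e); (5,3,e); (5,9,e); (5,10,e); (7,13,e); (9,10,e); (9,14,e); (10,14,e); (11,5,e); (11,7,e); (11,15,e); (13,4,e); (13,10,e); (13,11,e); (14,11,e); (14,13,e); (15,7,e); (15,10,e)
step 7: rule r1; match: 0->13, 1->14, 2->11; deleted nodes (none); deleted edges (none); added nodes 28, 29; added edges (none); result: nodes: 1:a, 2:c, 3:b, 4:b, 5:a, 7:a, 9:a, 10:a, 11:b, 13:a, 14:a, 15:a, 16:b, 17:b, 18:b, 19:b, 20:b, 21:b, 22:b, 23:b, 24:b, 25:b, 26:b, 27:b, 28:b, 29:b edges: (2,5,e); (4,3,e); (4,10,e); (4,11,e); (5,1,e); (5,2,e); (5,3,e); (5,9,e); (5,10,e); (7,13,e); (9,10,e); (9,14,e); (10,14,e); (11,5,e); (11,7,e); (11,15,e); (13,4,e); (13,10,e); (13,11,e); (14,11,e); (14,13,e); (15,7,e); (15,10,e)
final:
nodes: 1:a, 2:c, 3:b, 4:b, 5:a, 7:a, 9:a, 10:a, 11:b, 13:a, 14:a, 15:a, 16:b, 17:b, 18:b, 19:b, 20:b, 21:b, 22:b, 23:b, 24:b, 25:b, 26:b, 27:b, 28:b, 29:b
edges: (2,5,e); (4,3,e); (4,10,e); (4,11,e); (5,1,e); (5,2,e); (5,3,e); (5,9,e); (5,10,e); (7,13,e); (9,10,e); (9,14,e); (10,14,e); (11,5,e); (11,7,e); (11,15,e); (13,4,e); (13,10,e); (13,11,e); (14,11,e); (14,13,e); (15,7,e); (15,10,e)


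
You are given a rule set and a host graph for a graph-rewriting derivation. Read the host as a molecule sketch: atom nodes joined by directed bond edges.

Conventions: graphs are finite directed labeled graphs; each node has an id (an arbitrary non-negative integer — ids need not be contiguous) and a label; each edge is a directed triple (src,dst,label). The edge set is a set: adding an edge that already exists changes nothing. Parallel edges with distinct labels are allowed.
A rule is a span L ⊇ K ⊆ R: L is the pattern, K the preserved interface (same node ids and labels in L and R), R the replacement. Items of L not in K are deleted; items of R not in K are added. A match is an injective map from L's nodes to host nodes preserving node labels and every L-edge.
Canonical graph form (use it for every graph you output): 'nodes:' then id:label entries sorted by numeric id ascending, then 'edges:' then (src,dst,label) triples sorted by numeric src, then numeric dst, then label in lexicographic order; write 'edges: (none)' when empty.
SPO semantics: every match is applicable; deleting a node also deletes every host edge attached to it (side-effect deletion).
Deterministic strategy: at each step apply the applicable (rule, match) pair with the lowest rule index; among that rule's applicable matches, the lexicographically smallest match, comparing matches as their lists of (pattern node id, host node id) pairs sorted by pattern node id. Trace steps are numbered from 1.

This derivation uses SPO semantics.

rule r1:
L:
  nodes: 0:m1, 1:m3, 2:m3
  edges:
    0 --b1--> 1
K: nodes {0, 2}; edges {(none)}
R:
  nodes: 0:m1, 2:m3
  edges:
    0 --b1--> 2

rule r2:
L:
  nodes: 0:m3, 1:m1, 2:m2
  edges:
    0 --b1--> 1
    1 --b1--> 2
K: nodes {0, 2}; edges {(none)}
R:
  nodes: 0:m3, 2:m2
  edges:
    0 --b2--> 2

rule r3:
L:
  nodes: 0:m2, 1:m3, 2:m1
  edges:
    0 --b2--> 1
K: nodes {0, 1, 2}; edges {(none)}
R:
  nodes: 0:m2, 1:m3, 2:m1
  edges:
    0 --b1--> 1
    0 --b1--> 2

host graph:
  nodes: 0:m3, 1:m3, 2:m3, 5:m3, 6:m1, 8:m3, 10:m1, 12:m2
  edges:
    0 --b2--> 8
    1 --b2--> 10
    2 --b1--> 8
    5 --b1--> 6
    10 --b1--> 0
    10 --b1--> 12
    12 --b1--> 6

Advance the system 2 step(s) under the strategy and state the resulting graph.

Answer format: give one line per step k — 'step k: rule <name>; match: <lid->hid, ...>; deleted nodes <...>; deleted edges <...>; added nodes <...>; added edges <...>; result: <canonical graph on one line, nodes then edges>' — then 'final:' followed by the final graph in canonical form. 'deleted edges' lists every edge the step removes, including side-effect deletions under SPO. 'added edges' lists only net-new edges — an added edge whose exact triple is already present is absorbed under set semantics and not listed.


step 1: rule r1; match: 0->10, 1->0, 2->1; deleted nodes 0; deleted edges (0,8,b2); (10,0,b1); added nodes (none); added edges (10,1,b1); result: nodes: 1:m3, 2:m3, 5:m3, 6:m1, 8:m3, 10:m1, 12:m2 edges: (1,10,b2); (2,8,b1); (5,6,b1); (10,1,b1); (10,12,b1); (12,6,b1)
step 2: rule r1; match: 0->10, 1->1, 2->2; deleted nodes 1; deleted edges (1,10,b2); (10,1,b1); added nodes (none); added edges (10,2,b1); result: nodes: 2:m3, 5:m3, 6:m1, 8:m3, 10:m1, 12:m2 edges: (2,8,b1); (5,6,b1); (10,2,b1); (10,12,b1); (12,6,b1)
final:
nodes: 2:m3, 5:m3, 6:m1, 8:m3, 10:m1, 12:m2
edges: (2,8,b1); (5,6,b1); (10,2,b1); (10,12,b1); (12,6,b1)
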